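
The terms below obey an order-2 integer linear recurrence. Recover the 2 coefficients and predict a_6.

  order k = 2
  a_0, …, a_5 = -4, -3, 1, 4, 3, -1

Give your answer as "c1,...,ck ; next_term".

1,-1 ; -4

  a_2 = 1·-3 + -1·-4 = 1
  a_3 = 1·1 + -1·-3 = 4
  a_4 = 1·4 + -1·1 = 3
  a_5 = 1·3 + -1·4 = -1
  a_6 = 1·-1 + -1·3 = -4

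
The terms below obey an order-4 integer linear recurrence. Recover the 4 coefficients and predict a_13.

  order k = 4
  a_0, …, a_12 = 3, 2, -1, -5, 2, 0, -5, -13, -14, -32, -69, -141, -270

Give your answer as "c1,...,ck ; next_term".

1,1,1,2 ; -544

  a_4 = 1·-5 + 1·-1 + 1·2 + 2·3 = 2
  a_5 = 1·2 + 1·-5 + 1·-1 + 2·2 = 0
  a_6 = 1·0 + 1·2 + 1·-5 + 2·-1 = -5
  a_7 = 1·-5 + 1·0 + 1·2 + 2·-5 = -13
  a_8 = 1·-13 + 1·-5 + 1·0 + 2·2 = -14
  a_9 = 1·-14 + 1·-13 + 1·-5 + 2·0 = -32
  a_10 = 1·-32 + 1·-14 + 1·-13 + 2·-5 = -69
  a_11 = 1·-69 + 1·-32 + 1·-14 + 2·-13 = -141
  a_12 = 1·-141 + 1·-69 + 1·-32 + 2·-14 = -270
  a_13 = 1·-270 + 1·-141 + 1·-69 + 2·-32 = -544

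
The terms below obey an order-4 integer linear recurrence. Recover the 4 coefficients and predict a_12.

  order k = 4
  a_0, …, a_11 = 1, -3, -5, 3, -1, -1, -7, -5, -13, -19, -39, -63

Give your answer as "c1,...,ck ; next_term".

  a_4 = 1·3 + 1·-5 + 0·-3 + 1·1 = -1
  a_5 = 1·-1 + 1·3 + 0·-5 + 1·-3 = -1
  a_6 = 1·-1 + 1·-1 + 0·3 + 1·-5 = -7
  a_7 = 1·-7 + 1·-1 + 0·-1 + 1·3 = -5
  a_8 = 1·-5 + 1·-7 + 0·-1 + 1·-1 = -13
  a_9 = 1·-13 + 1·-5 + 0·-7 + 1·-1 = -19
  a_10 = 1·-19 + 1·-13 + 0·-5 + 1·-7 = -39
  a_11 = 1·-39 + 1·-19 + 0·-13 + 1·-5 = -63
  a_12 = 1·-63 + 1·-39 + 0·-19 + 1·-13 = -115

1,1,0,1 ; -115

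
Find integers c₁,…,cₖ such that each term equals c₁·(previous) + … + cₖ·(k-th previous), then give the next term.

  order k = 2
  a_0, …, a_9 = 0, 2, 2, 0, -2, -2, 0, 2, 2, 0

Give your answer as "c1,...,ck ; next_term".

1,-1 ; -2

  a_2 = 1·2 + -1·0 = 2
  a_3 = 1·2 + -1·2 = 0
  a_4 = 1·0 + -1·2 = -2
  a_5 = 1·-2 + -1·0 = -2
  a_6 = 1·-2 + -1·-2 = 0
  a_7 = 1·0 + -1·-2 = 2
  a_8 = 1·2 + -1·0 = 2
  a_9 = 1·2 + -1·2 = 0
  a_10 = 1·0 + -1·2 = -2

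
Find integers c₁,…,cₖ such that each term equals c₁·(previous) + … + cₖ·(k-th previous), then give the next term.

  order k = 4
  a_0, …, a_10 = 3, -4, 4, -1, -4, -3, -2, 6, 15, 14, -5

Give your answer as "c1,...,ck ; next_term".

1,-1,-1,-1 ; -40

  a_4 = 1·-1 + -1·4 + -1·-4 + -1·3 = -4
  a_5 = 1·-4 + -1·-1 + -1·4 + -1·-4 = -3
  a_6 = 1·-3 + -1·-4 + -1·-1 + -1·4 = -2
  a_7 = 1·-2 + -1·-3 + -1·-4 + -1·-1 = 6
  a_8 = 1·6 + -1·-2 + -1·-3 + -1·-4 = 15
  a_9 = 1·15 + -1·6 + -1·-2 + -1·-3 = 14
  a_10 = 1·14 + -1·15 + -1·6 + -1·-2 = -5
  a_11 = 1·-5 + -1·14 + -1·15 + -1·6 = -40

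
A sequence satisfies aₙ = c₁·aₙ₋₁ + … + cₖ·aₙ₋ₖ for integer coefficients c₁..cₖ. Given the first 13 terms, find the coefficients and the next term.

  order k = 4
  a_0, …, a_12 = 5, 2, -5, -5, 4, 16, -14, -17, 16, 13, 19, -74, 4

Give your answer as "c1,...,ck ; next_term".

  a_4 = -2·-5 + -3·-5 + -3·2 + -3·5 = 4
  a_5 = -2·4 + -3·-5 + -3·-5 + -3·2 = 16
  a_6 = -2·16 + -3·4 + -3·-5 + -3·-5 = -14
  a_7 = -2·-14 + -3·16 + -3·4 + -3·-5 = -17
  a_8 = -2·-17 + -3·-14 + -3·16 + -3·4 = 16
  a_9 = -2·16 + -3·-17 + -3·-14 + -3·16 = 13
  a_10 = -2·13 + -3·16 + -3·-17 + -3·-14 = 19
  a_11 = -2·19 + -3·13 + -3·16 + -3·-17 = -74
  a_12 = -2·-74 + -3·19 + -3·13 + -3·16 = 4
  a_13 = -2·4 + -3·-74 + -3·19 + -3·13 = 118

-2,-3,-3,-3 ; 118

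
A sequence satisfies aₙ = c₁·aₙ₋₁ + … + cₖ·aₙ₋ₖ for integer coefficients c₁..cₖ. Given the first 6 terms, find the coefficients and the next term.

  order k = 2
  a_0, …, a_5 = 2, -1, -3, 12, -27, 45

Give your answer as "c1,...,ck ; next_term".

-3,-3 ; -54

  a_2 = -3·-1 + -3·2 = -3
  a_3 = -3·-3 + -3·-1 = 12
  a_4 = -3·12 + -3·-3 = -27
  a_5 = -3·-27 + -3·12 = 45
  a_6 = -3·45 + -3·-27 = -54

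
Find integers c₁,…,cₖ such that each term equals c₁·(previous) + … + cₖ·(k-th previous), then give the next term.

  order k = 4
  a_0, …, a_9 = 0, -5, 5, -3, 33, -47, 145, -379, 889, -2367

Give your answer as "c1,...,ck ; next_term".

  a_4 = -1·-3 + 3·5 + -3·-5 + -2·0 = 33
  a_5 = -1·33 + 3·-3 + -3·5 + -2·-5 = -47
  a_6 = -1·-47 + 3·33 + -3·-3 + -2·5 = 145
  a_7 = -1·145 + 3·-47 + -3·33 + -2·-3 = -379
  a_8 = -1·-379 + 3·145 + -3·-47 + -2·33 = 889
  a_9 = -1·889 + 3·-379 + -3·145 + -2·-47 = -2367
  a_10 = -1·-2367 + 3·889 + -3·-379 + -2·145 = 5881

-1,3,-3,-2 ; 5881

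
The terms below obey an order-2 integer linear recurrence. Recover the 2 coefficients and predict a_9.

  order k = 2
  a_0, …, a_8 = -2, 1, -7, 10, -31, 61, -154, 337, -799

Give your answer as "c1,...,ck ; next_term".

  a_2 = -1·1 + 3·-2 = -7
  a_3 = -1·-7 + 3·1 = 10
  a_4 = -1·10 + 3·-7 = -31
  a_5 = -1·-31 + 3·10 = 61
  a_6 = -1·61 + 3·-31 = -154
  a_7 = -1·-154 + 3·61 = 337
  a_8 = -1·337 + 3·-154 = -799
  a_9 = -1·-799 + 3·337 = 1810

-1,3 ; 1810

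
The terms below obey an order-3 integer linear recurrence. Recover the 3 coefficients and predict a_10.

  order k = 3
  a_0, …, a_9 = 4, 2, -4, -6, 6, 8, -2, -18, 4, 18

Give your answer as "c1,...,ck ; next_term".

-1,-1,-2 ; 14

  a_3 = -1·-4 + -1·2 + -2·4 = -6
  a_4 = -1·-6 + -1·-4 + -2·2 = 6
  a_5 = -1·6 + -1·-6 + -2·-4 = 8
  a_6 = -1·8 + -1·6 + -2·-6 = -2
  a_7 = -1·-2 + -1·8 + -2·6 = -18
  a_8 = -1·-18 + -1·-2 + -2·8 = 4
  a_9 = -1·4 + -1·-18 + -2·-2 = 18
  a_10 = -1·18 + -1·4 + -2·-18 = 14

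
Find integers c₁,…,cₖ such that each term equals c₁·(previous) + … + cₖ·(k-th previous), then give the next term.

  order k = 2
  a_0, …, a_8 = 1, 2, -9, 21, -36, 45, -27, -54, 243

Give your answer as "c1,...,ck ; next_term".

  a_2 = -3·2 + -3·1 = -9
  a_3 = -3·-9 + -3·2 = 21
  a_4 = -3·21 + -3·-9 = -36
  a_5 = -3·-36 + -3·21 = 45
  a_6 = -3·45 + -3·-36 = -27
  a_7 = -3·-27 + -3·45 = -54
  a_8 = -3·-54 + -3·-27 = 243
  a_9 = -3·243 + -3·-54 = -567

-3,-3 ; -567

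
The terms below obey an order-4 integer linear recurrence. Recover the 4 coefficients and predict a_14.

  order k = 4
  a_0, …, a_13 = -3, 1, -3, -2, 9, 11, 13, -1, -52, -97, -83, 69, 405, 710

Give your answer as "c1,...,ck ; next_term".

  a_4 = 1·-2 + -1·-3 + -1·1 + -3·-3 = 9
  a_5 = 1·9 + -1·-2 + -1·-3 + -3·1 = 11
  a_6 = 1·11 + -1·9 + -1·-2 + -3·-3 = 13
  a_7 = 1·13 + -1·11 + -1·9 + -3·-2 = -1
  a_8 = 1·-1 + -1·13 + -1·11 + -3·9 = -52
  a_9 = 1·-52 + -1·-1 + -1·13 + -3·11 = -97
  a_10 = 1·-97 + -1·-52 + -1·-1 + -3·13 = -83
  a_11 = 1·-83 + -1·-97 + -1·-52 + -3·-1 = 69
  a_12 = 1·69 + -1·-83 + -1·-97 + -3·-52 = 405
  a_13 = 1·405 + -1·69 + -1·-83 + -3·-97 = 710
  a_14 = 1·710 + -1·405 + -1·69 + -3·-83 = 485

1,-1,-1,-3 ; 485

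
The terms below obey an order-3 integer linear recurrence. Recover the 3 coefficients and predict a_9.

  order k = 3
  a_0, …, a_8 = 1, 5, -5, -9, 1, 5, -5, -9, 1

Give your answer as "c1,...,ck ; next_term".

  a_3 = 1·-5 + -1·5 + 1·1 = -9
  a_4 = 1·-9 + -1·-5 + 1·5 = 1
  a_5 = 1·1 + -1·-9 + 1·-5 = 5
  a_6 = 1·5 + -1·1 + 1·-9 = -5
  a_7 = 1·-5 + -1·5 + 1·1 = -9
  a_8 = 1·-9 + -1·-5 + 1·5 = 1
  a_9 = 1·1 + -1·-9 + 1·-5 = 5

1,-1,1 ; 5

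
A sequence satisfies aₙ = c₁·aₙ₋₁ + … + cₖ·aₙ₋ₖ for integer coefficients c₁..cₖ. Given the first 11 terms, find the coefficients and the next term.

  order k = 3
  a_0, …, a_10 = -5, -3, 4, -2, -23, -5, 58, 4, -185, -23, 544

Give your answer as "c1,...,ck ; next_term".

  a_3 = 1·4 + -3·-3 + 3·-5 = -2
  a_4 = 1·-2 + -3·4 + 3·-3 = -23
  a_5 = 1·-23 + -3·-2 + 3·4 = -5
  a_6 = 1·-5 + -3·-23 + 3·-2 = 58
  a_7 = 1·58 + -3·-5 + 3·-23 = 4
  a_8 = 1·4 + -3·58 + 3·-5 = -185
  a_9 = 1·-185 + -3·4 + 3·58 = -23
  a_10 = 1·-23 + -3·-185 + 3·4 = 544
  a_11 = 1·544 + -3·-23 + 3·-185 = 58

1,-3,3 ; 58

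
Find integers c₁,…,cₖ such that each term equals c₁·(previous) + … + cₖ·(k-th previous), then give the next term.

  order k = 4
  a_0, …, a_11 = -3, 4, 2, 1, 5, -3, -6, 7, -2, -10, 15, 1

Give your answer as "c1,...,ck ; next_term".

  a_4 = 0·1 + -1·2 + 1·4 + -1·-3 = 5
  a_5 = 0·5 + -1·1 + 1·2 + -1·4 = -3
  a_6 = 0·-3 + -1·5 + 1·1 + -1·2 = -6
  a_7 = 0·-6 + -1·-3 + 1·5 + -1·1 = 7
  a_8 = 0·7 + -1·-6 + 1·-3 + -1·5 = -2
  a_9 = 0·-2 + -1·7 + 1·-6 + -1·-3 = -10
  a_10 = 0·-10 + -1·-2 + 1·7 + -1·-6 = 15
  a_11 = 0·15 + -1·-10 + 1·-2 + -1·7 = 1
  a_12 = 0·1 + -1·15 + 1·-10 + -1·-2 = -23

0,-1,1,-1 ; -23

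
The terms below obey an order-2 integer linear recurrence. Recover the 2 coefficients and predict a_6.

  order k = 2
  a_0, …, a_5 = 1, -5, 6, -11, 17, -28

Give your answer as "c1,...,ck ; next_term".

-1,1 ; 45

  a_2 = -1·-5 + 1·1 = 6
  a_3 = -1·6 + 1·-5 = -11
  a_4 = -1·-11 + 1·6 = 17
  a_5 = -1·17 + 1·-11 = -28
  a_6 = -1·-28 + 1·17 = 45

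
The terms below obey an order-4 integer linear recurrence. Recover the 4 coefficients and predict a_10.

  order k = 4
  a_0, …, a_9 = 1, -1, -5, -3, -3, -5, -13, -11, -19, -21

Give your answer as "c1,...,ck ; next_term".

0,1,0,2 ; -45

  a_4 = 0·-3 + 1·-5 + 0·-1 + 2·1 = -3
  a_5 = 0·-3 + 1·-3 + 0·-5 + 2·-1 = -5
  a_6 = 0·-5 + 1·-3 + 0·-3 + 2·-5 = -13
  a_7 = 0·-13 + 1·-5 + 0·-3 + 2·-3 = -11
  a_8 = 0·-11 + 1·-13 + 0·-5 + 2·-3 = -19
  a_9 = 0·-19 + 1·-11 + 0·-13 + 2·-5 = -21
  a_10 = 0·-21 + 1·-19 + 0·-11 + 2·-13 = -45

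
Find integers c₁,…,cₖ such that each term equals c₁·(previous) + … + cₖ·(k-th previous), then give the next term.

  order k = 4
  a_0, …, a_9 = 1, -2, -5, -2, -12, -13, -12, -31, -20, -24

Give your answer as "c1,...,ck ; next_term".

1,1,1,-3 ; -39

  a_4 = 1·-2 + 1·-5 + 1·-2 + -3·1 = -12
  a_5 = 1·-12 + 1·-2 + 1·-5 + -3·-2 = -13
  a_6 = 1·-13 + 1·-12 + 1·-2 + -3·-5 = -12
  a_7 = 1·-12 + 1·-13 + 1·-12 + -3·-2 = -31
  a_8 = 1·-31 + 1·-12 + 1·-13 + -3·-12 = -20
  a_9 = 1·-20 + 1·-31 + 1·-12 + -3·-13 = -24
  a_10 = 1·-24 + 1·-20 + 1·-31 + -3·-12 = -39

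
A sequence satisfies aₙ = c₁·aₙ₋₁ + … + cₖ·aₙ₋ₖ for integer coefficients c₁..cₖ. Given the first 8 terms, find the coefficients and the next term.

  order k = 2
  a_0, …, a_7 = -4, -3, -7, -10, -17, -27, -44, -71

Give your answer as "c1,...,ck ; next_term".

1,1 ; -115

  a_2 = 1·-3 + 1·-4 = -7
  a_3 = 1·-7 + 1·-3 = -10
  a_4 = 1·-10 + 1·-7 = -17
  a_5 = 1·-17 + 1·-10 = -27
  a_6 = 1·-27 + 1·-17 = -44
  a_7 = 1·-44 + 1·-27 = -71
  a_8 = 1·-71 + 1·-44 = -115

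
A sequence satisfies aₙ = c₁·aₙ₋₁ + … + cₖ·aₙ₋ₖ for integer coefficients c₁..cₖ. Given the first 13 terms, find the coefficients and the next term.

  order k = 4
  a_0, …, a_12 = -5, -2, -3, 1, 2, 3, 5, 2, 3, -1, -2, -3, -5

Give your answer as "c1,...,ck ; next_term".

0,1,0,-1 ; -2

  a_4 = 0·1 + 1·-3 + 0·-2 + -1·-5 = 2
  a_5 = 0·2 + 1·1 + 0·-3 + -1·-2 = 3
  a_6 = 0·3 + 1·2 + 0·1 + -1·-3 = 5
  a_7 = 0·5 + 1·3 + 0·2 + -1·1 = 2
  a_8 = 0·2 + 1·5 + 0·3 + -1·2 = 3
  a_9 = 0·3 + 1·2 + 0·5 + -1·3 = -1
  a_10 = 0·-1 + 1·3 + 0·2 + -1·5 = -2
  a_11 = 0·-2 + 1·-1 + 0·3 + -1·2 = -3
  a_12 = 0·-3 + 1·-2 + 0·-1 + -1·3 = -5
  a_13 = 0·-5 + 1·-3 + 0·-2 + -1·-1 = -2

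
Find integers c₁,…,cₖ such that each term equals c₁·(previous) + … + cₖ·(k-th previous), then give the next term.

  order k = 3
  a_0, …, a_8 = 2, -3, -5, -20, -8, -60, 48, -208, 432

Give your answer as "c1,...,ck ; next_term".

0,4,-4 ; -1024

  a_3 = 0·-5 + 4·-3 + -4·2 = -20
  a_4 = 0·-20 + 4·-5 + -4·-3 = -8
  a_5 = 0·-8 + 4·-20 + -4·-5 = -60
  a_6 = 0·-60 + 4·-8 + -4·-20 = 48
  a_7 = 0·48 + 4·-60 + -4·-8 = -208
  a_8 = 0·-208 + 4·48 + -4·-60 = 432
  a_9 = 0·432 + 4·-208 + -4·48 = -1024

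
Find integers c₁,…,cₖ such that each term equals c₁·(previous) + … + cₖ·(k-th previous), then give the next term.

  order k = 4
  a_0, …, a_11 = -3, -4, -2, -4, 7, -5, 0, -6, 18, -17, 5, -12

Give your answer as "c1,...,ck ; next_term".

-1,-1,-1,1 ; 42

  a_4 = -1·-4 + -1·-2 + -1·-4 + 1·-3 = 7
  a_5 = -1·7 + -1·-4 + -1·-2 + 1·-4 = -5
  a_6 = -1·-5 + -1·7 + -1·-4 + 1·-2 = 0
  a_7 = -1·0 + -1·-5 + -1·7 + 1·-4 = -6
  a_8 = -1·-6 + -1·0 + -1·-5 + 1·7 = 18
  a_9 = -1·18 + -1·-6 + -1·0 + 1·-5 = -17
  a_10 = -1·-17 + -1·18 + -1·-6 + 1·0 = 5
  a_11 = -1·5 + -1·-17 + -1·18 + 1·-6 = -12
  a_12 = -1·-12 + -1·5 + -1·-17 + 1·18 = 42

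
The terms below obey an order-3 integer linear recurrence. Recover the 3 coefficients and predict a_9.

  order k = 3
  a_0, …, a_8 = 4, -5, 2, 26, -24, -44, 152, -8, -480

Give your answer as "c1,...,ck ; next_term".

0,-2,4 ; 624

  a_3 = 0·2 + -2·-5 + 4·4 = 26
  a_4 = 0·26 + -2·2 + 4·-5 = -24
  a_5 = 0·-24 + -2·26 + 4·2 = -44
  a_6 = 0·-44 + -2·-24 + 4·26 = 152
  a_7 = 0·152 + -2·-44 + 4·-24 = -8
  a_8 = 0·-8 + -2·152 + 4·-44 = -480
  a_9 = 0·-480 + -2·-8 + 4·152 = 624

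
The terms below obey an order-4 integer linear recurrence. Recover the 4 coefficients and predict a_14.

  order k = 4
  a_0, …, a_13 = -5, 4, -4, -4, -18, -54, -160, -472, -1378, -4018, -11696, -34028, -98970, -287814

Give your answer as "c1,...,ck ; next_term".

  a_4 = 3·-4 + 1·-4 + -3·4 + -2·-5 = -18
  a_5 = 3·-18 + 1·-4 + -3·-4 + -2·4 = -54
  a_6 = 3·-54 + 1·-18 + -3·-4 + -2·-4 = -160
  a_7 = 3·-160 + 1·-54 + -3·-18 + -2·-4 = -472
  a_8 = 3·-472 + 1·-160 + -3·-54 + -2·-18 = -1378
  a_9 = 3·-1378 + 1·-472 + -3·-160 + -2·-54 = -4018
  a_10 = 3·-4018 + 1·-1378 + -3·-472 + -2·-160 = -11696
  a_11 = 3·-11696 + 1·-4018 + -3·-1378 + -2·-472 = -34028
  a_12 = 3·-34028 + 1·-11696 + -3·-4018 + -2·-1378 = -98970
  a_13 = 3·-98970 + 1·-34028 + -3·-11696 + -2·-4018 = -287814
  a_14 = 3·-287814 + 1·-98970 + -3·-34028 + -2·-11696 = -836936

3,1,-3,-2 ; -836936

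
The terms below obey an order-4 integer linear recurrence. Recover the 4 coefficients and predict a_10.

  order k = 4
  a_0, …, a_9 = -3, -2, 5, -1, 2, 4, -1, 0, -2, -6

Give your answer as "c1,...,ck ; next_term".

  a_4 = 1·-1 + 0·5 + 0·-2 + -1·-3 = 2
  a_5 = 1·2 + 0·-1 + 0·5 + -1·-2 = 4
  a_6 = 1·4 + 0·2 + 0·-1 + -1·5 = -1
  a_7 = 1·-1 + 0·4 + 0·2 + -1·-1 = 0
  a_8 = 1·0 + 0·-1 + 0·4 + -1·2 = -2
  a_9 = 1·-2 + 0·0 + 0·-1 + -1·4 = -6
  a_10 = 1·-6 + 0·-2 + 0·0 + -1·-1 = -5

1,0,0,-1 ; -5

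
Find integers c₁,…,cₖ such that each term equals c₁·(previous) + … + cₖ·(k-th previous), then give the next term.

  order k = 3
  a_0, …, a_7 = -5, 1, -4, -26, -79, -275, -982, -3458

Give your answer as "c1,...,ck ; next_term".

3,1,3 ; -12181

  a_3 = 3·-4 + 1·1 + 3·-5 = -26
  a_4 = 3·-26 + 1·-4 + 3·1 = -79
  a_5 = 3·-79 + 1·-26 + 3·-4 = -275
  a_6 = 3·-275 + 1·-79 + 3·-26 = -982
  a_7 = 3·-982 + 1·-275 + 3·-79 = -3458
  a_8 = 3·-3458 + 1·-982 + 3·-275 = -12181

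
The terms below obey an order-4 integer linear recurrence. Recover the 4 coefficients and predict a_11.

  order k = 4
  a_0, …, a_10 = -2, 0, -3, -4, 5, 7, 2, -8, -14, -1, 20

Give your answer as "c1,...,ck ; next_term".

0,-1,-1,-1 ; 23

  a_4 = 0·-4 + -1·-3 + -1·0 + -1·-2 = 5
  a_5 = 0·5 + -1·-4 + -1·-3 + -1·0 = 7
  a_6 = 0·7 + -1·5 + -1·-4 + -1·-3 = 2
  a_7 = 0·2 + -1·7 + -1·5 + -1·-4 = -8
  a_8 = 0·-8 + -1·2 + -1·7 + -1·5 = -14
  a_9 = 0·-14 + -1·-8 + -1·2 + -1·7 = -1
  a_10 = 0·-1 + -1·-14 + -1·-8 + -1·2 = 20
  a_11 = 0·20 + -1·-1 + -1·-14 + -1·-8 = 23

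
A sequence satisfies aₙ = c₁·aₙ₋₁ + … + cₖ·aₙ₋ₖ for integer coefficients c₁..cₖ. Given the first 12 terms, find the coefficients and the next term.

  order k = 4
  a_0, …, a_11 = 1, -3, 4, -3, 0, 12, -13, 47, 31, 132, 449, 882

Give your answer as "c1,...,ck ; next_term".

  a_4 = 1·-3 + 4·4 + 3·-3 + -4·1 = 0
  a_5 = 1·0 + 4·-3 + 3·4 + -4·-3 = 12
  a_6 = 1·12 + 4·0 + 3·-3 + -4·4 = -13
  a_7 = 1·-13 + 4·12 + 3·0 + -4·-3 = 47
  a_8 = 1·47 + 4·-13 + 3·12 + -4·0 = 31
  a_9 = 1·31 + 4·47 + 3·-13 + -4·12 = 132
  a_10 = 1·132 + 4·31 + 3·47 + -4·-13 = 449
  a_11 = 1·449 + 4·132 + 3·31 + -4·47 = 882
  a_12 = 1·882 + 4·449 + 3·132 + -4·31 = 2950

1,4,3,-4 ; 2950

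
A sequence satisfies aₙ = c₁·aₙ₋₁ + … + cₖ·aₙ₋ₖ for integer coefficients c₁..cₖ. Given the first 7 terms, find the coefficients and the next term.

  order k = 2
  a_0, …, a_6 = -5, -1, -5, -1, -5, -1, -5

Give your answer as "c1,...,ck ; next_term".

0,1 ; -1

  a_2 = 0·-1 + 1·-5 = -5
  a_3 = 0·-5 + 1·-1 = -1
  a_4 = 0·-1 + 1·-5 = -5
  a_5 = 0·-5 + 1·-1 = -1
  a_6 = 0·-1 + 1·-5 = -5
  a_7 = 0·-5 + 1·-1 = -1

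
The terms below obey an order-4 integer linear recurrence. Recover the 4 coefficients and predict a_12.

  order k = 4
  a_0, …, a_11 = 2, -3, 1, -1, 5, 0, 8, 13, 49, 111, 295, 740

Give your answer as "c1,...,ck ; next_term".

2,1,0,3 ; 1922

  a_4 = 2·-1 + 1·1 + 0·-3 + 3·2 = 5
  a_5 = 2·5 + 1·-1 + 0·1 + 3·-3 = 0
  a_6 = 2·0 + 1·5 + 0·-1 + 3·1 = 8
  a_7 = 2·8 + 1·0 + 0·5 + 3·-1 = 13
  a_8 = 2·13 + 1·8 + 0·0 + 3·5 = 49
  a_9 = 2·49 + 1·13 + 0·8 + 3·0 = 111
  a_10 = 2·111 + 1·49 + 0·13 + 3·8 = 295
  a_11 = 2·295 + 1·111 + 0·49 + 3·13 = 740
  a_12 = 2·740 + 1·295 + 0·111 + 3·49 = 1922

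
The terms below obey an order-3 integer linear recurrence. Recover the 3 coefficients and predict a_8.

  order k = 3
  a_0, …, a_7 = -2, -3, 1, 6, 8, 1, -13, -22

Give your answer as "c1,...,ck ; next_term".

  a_3 = 1·1 + -1·-3 + -1·-2 = 6
  a_4 = 1·6 + -1·1 + -1·-3 = 8
  a_5 = 1·8 + -1·6 + -1·1 = 1
  a_6 = 1·1 + -1·8 + -1·6 = -13
  a_7 = 1·-13 + -1·1 + -1·8 = -22
  a_8 = 1·-22 + -1·-13 + -1·1 = -10

1,-1,-1 ; -10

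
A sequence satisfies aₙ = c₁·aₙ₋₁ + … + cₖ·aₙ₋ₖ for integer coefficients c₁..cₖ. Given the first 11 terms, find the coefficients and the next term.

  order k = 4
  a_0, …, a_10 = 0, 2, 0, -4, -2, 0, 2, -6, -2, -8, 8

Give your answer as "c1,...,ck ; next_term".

  a_4 = 0·-4 + 1·0 + -1·2 + 2·0 = -2
  a_5 = 0·-2 + 1·-4 + -1·0 + 2·2 = 0
  a_6 = 0·0 + 1·-2 + -1·-4 + 2·0 = 2
  a_7 = 0·2 + 1·0 + -1·-2 + 2·-4 = -6
  a_8 = 0·-6 + 1·2 + -1·0 + 2·-2 = -2
  a_9 = 0·-2 + 1·-6 + -1·2 + 2·0 = -8
  a_10 = 0·-8 + 1·-2 + -1·-6 + 2·2 = 8
  a_11 = 0·8 + 1·-8 + -1·-2 + 2·-6 = -18

0,1,-1,2 ; -18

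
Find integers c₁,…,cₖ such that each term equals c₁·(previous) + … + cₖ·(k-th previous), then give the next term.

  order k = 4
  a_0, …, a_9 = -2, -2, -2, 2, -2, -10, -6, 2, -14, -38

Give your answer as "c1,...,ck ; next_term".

  a_4 = 1·2 + -1·-2 + 2·-2 + 1·-2 = -2
  a_5 = 1·-2 + -1·2 + 2·-2 + 1·-2 = -10
  a_6 = 1·-10 + -1·-2 + 2·2 + 1·-2 = -6
  a_7 = 1·-6 + -1·-10 + 2·-2 + 1·2 = 2
  a_8 = 1·2 + -1·-6 + 2·-10 + 1·-2 = -14
  a_9 = 1·-14 + -1·2 + 2·-6 + 1·-10 = -38
  a_10 = 1·-38 + -1·-14 + 2·2 + 1·-6 = -26

1,-1,2,1 ; -26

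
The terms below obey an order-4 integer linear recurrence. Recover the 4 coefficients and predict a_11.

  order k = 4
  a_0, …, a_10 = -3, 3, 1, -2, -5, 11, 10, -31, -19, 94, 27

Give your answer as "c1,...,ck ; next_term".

0,-2,1,2 ; -269

  a_4 = 0·-2 + -2·1 + 1·3 + 2·-3 = -5
  a_5 = 0·-5 + -2·-2 + 1·1 + 2·3 = 11
  a_6 = 0·11 + -2·-5 + 1·-2 + 2·1 = 10
  a_7 = 0·10 + -2·11 + 1·-5 + 2·-2 = -31
  a_8 = 0·-31 + -2·10 + 1·11 + 2·-5 = -19
  a_9 = 0·-19 + -2·-31 + 1·10 + 2·11 = 94
  a_10 = 0·94 + -2·-19 + 1·-31 + 2·10 = 27
  a_11 = 0·27 + -2·94 + 1·-19 + 2·-31 = -269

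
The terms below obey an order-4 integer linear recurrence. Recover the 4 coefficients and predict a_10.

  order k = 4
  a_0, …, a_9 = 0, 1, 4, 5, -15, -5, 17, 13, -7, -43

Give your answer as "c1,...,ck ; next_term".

-1,-2,-2,-2 ; -3

  a_4 = -1·5 + -2·4 + -2·1 + -2·0 = -15
  a_5 = -1·-15 + -2·5 + -2·4 + -2·1 = -5
  a_6 = -1·-5 + -2·-15 + -2·5 + -2·4 = 17
  a_7 = -1·17 + -2·-5 + -2·-15 + -2·5 = 13
  a_8 = -1·13 + -2·17 + -2·-5 + -2·-15 = -7
  a_9 = -1·-7 + -2·13 + -2·17 + -2·-5 = -43
  a_10 = -1·-43 + -2·-7 + -2·13 + -2·17 = -3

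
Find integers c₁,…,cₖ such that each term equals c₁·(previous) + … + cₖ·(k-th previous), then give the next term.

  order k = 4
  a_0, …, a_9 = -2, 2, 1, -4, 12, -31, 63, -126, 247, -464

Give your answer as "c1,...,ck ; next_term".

-2,0,-1,-3 ; 865

  a_4 = -2·-4 + 0·1 + -1·2 + -3·-2 = 12
  a_5 = -2·12 + 0·-4 + -1·1 + -3·2 = -31
  a_6 = -2·-31 + 0·12 + -1·-4 + -3·1 = 63
  a_7 = -2·63 + 0·-31 + -1·12 + -3·-4 = -126
  a_8 = -2·-126 + 0·63 + -1·-31 + -3·12 = 247
  a_9 = -2·247 + 0·-126 + -1·63 + -3·-31 = -464
  a_10 = -2·-464 + 0·247 + -1·-126 + -3·63 = 865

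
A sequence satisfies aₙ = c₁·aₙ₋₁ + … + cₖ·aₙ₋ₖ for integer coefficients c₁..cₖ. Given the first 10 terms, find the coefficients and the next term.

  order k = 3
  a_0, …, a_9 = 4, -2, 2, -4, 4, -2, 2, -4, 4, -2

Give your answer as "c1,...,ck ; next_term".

-1,-1,-1 ; 2

  a_3 = -1·2 + -1·-2 + -1·4 = -4
  a_4 = -1·-4 + -1·2 + -1·-2 = 4
  a_5 = -1·4 + -1·-4 + -1·2 = -2
  a_6 = -1·-2 + -1·4 + -1·-4 = 2
  a_7 = -1·2 + -1·-2 + -1·4 = -4
  a_8 = -1·-4 + -1·2 + -1·-2 = 4
  a_9 = -1·4 + -1·-4 + -1·2 = -2
  a_10 = -1·-2 + -1·4 + -1·-4 = 2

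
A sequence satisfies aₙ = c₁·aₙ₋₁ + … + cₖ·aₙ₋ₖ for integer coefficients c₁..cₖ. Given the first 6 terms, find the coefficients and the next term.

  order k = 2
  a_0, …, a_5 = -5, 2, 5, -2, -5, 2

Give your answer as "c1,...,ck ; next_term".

  a_2 = 0·2 + -1·-5 = 5
  a_3 = 0·5 + -1·2 = -2
  a_4 = 0·-2 + -1·5 = -5
  a_5 = 0·-5 + -1·-2 = 2
  a_6 = 0·2 + -1·-5 = 5

0,-1 ; 5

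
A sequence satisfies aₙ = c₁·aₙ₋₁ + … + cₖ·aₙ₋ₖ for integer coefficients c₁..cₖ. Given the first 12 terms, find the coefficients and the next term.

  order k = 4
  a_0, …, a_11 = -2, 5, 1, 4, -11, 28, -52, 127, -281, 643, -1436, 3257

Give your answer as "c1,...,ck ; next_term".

  a_4 = -1·4 + 2·1 + -1·5 + 2·-2 = -11
  a_5 = -1·-11 + 2·4 + -1·1 + 2·5 = 28
  a_6 = -1·28 + 2·-11 + -1·4 + 2·1 = -52
  a_7 = -1·-52 + 2·28 + -1·-11 + 2·4 = 127
  a_8 = -1·127 + 2·-52 + -1·28 + 2·-11 = -281
  a_9 = -1·-281 + 2·127 + -1·-52 + 2·28 = 643
  a_10 = -1·643 + 2·-281 + -1·127 + 2·-52 = -1436
  a_11 = -1·-1436 + 2·643 + -1·-281 + 2·127 = 3257
  a_12 = -1·3257 + 2·-1436 + -1·643 + 2·-281 = -7334

-1,2,-1,2 ; -7334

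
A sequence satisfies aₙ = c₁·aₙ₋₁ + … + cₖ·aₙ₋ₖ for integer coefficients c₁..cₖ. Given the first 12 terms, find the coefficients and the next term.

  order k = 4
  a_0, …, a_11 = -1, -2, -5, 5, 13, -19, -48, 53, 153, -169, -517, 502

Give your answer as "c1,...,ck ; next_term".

1,-3,3,1 ; 1699

  a_4 = 1·5 + -3·-5 + 3·-2 + 1·-1 = 13
  a_5 = 1·13 + -3·5 + 3·-5 + 1·-2 = -19
  a_6 = 1·-19 + -3·13 + 3·5 + 1·-5 = -48
  a_7 = 1·-48 + -3·-19 + 3·13 + 1·5 = 53
  a_8 = 1·53 + -3·-48 + 3·-19 + 1·13 = 153
  a_9 = 1·153 + -3·53 + 3·-48 + 1·-19 = -169
  a_10 = 1·-169 + -3·153 + 3·53 + 1·-48 = -517
  a_11 = 1·-517 + -3·-169 + 3·153 + 1·53 = 502
  a_12 = 1·502 + -3·-517 + 3·-169 + 1·153 = 1699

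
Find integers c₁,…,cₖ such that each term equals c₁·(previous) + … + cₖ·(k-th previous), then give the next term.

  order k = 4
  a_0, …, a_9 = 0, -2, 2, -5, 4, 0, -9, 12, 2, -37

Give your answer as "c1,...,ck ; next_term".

  a_4 = -2·-5 + -2·2 + 1·-2 + 2·0 = 4
  a_5 = -2·4 + -2·-5 + 1·2 + 2·-2 = 0
  a_6 = -2·0 + -2·4 + 1·-5 + 2·2 = -9
  a_7 = -2·-9 + -2·0 + 1·4 + 2·-5 = 12
  a_8 = -2·12 + -2·-9 + 1·0 + 2·4 = 2
  a_9 = -2·2 + -2·12 + 1·-9 + 2·0 = -37
  a_10 = -2·-37 + -2·2 + 1·12 + 2·-9 = 64

-2,-2,1,2 ; 64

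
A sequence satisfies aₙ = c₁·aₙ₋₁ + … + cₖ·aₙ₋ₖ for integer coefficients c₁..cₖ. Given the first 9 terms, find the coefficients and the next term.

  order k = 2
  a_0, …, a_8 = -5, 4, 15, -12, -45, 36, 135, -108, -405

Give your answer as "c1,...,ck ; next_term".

0,-3 ; 324

  a_2 = 0·4 + -3·-5 = 15
  a_3 = 0·15 + -3·4 = -12
  a_4 = 0·-12 + -3·15 = -45
  a_5 = 0·-45 + -3·-12 = 36
  a_6 = 0·36 + -3·-45 = 135
  a_7 = 0·135 + -3·36 = -108
  a_8 = 0·-108 + -3·135 = -405
  a_9 = 0·-405 + -3·-108 = 324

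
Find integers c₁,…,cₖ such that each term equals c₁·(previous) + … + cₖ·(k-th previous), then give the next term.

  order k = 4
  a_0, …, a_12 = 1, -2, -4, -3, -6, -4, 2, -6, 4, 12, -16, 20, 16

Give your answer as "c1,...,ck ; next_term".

0,0,2,-2 ; -56

  a_4 = 0·-3 + 0·-4 + 2·-2 + -2·1 = -6
  a_5 = 0·-6 + 0·-3 + 2·-4 + -2·-2 = -4
  a_6 = 0·-4 + 0·-6 + 2·-3 + -2·-4 = 2
  a_7 = 0·2 + 0·-4 + 2·-6 + -2·-3 = -6
  a_8 = 0·-6 + 0·2 + 2·-4 + -2·-6 = 4
  a_9 = 0·4 + 0·-6 + 2·2 + -2·-4 = 12
  a_10 = 0·12 + 0·4 + 2·-6 + -2·2 = -16
  a_11 = 0·-16 + 0·12 + 2·4 + -2·-6 = 20
  a_12 = 0·20 + 0·-16 + 2·12 + -2·4 = 16
  a_13 = 0·16 + 0·20 + 2·-16 + -2·12 = -56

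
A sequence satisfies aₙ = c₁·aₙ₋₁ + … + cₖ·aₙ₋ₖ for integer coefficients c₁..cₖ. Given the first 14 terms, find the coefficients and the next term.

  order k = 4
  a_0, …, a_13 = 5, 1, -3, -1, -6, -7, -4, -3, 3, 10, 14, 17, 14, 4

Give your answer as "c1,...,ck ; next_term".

1,0,0,-1 ; -10

  a_4 = 1·-1 + 0·-3 + 0·1 + -1·5 = -6
  a_5 = 1·-6 + 0·-1 + 0·-3 + -1·1 = -7
  a_6 = 1·-7 + 0·-6 + 0·-1 + -1·-3 = -4
  a_7 = 1·-4 + 0·-7 + 0·-6 + -1·-1 = -3
  a_8 = 1·-3 + 0·-4 + 0·-7 + -1·-6 = 3
  a_9 = 1·3 + 0·-3 + 0·-4 + -1·-7 = 10
  a_10 = 1·10 + 0·3 + 0·-3 + -1·-4 = 14
  a_11 = 1·14 + 0·10 + 0·3 + -1·-3 = 17
  a_12 = 1·17 + 0·14 + 0·10 + -1·3 = 14
  a_13 = 1·14 + 0·17 + 0·14 + -1·10 = 4
  a_14 = 1·4 + 0·14 + 0·17 + -1·14 = -10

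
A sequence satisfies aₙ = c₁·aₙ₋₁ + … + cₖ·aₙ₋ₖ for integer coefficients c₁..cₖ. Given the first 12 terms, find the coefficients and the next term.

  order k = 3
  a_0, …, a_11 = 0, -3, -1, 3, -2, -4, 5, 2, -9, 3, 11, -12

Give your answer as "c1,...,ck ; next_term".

0,-1,1 ; -8

  a_3 = 0·-1 + -1·-3 + 1·0 = 3
  a_4 = 0·3 + -1·-1 + 1·-3 = -2
  a_5 = 0·-2 + -1·3 + 1·-1 = -4
  a_6 = 0·-4 + -1·-2 + 1·3 = 5
  a_7 = 0·5 + -1·-4 + 1·-2 = 2
  a_8 = 0·2 + -1·5 + 1·-4 = -9
  a_9 = 0·-9 + -1·2 + 1·5 = 3
  a_10 = 0·3 + -1·-9 + 1·2 = 11
  a_11 = 0·11 + -1·3 + 1·-9 = -12
  a_12 = 0·-12 + -1·11 + 1·3 = -8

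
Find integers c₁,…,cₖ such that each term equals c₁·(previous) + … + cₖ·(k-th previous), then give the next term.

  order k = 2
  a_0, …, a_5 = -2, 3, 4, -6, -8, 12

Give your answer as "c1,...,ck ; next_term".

0,-2 ; 16

  a_2 = 0·3 + -2·-2 = 4
  a_3 = 0·4 + -2·3 = -6
  a_4 = 0·-6 + -2·4 = -8
  a_5 = 0·-8 + -2·-6 = 12
  a_6 = 0·12 + -2·-8 = 16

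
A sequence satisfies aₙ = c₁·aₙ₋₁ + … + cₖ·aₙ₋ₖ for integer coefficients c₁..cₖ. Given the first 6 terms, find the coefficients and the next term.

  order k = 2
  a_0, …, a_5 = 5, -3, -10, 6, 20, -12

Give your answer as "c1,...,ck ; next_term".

0,-2 ; -40

  a_2 = 0·-3 + -2·5 = -10
  a_3 = 0·-10 + -2·-3 = 6
  a_4 = 0·6 + -2·-10 = 20
  a_5 = 0·20 + -2·6 = -12
  a_6 = 0·-12 + -2·20 = -40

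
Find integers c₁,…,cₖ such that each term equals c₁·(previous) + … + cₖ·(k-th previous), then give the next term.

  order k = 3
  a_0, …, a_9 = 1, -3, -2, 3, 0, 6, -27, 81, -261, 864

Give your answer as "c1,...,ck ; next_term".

  a_3 = -3·-2 + 0·-3 + -3·1 = 3
  a_4 = -3·3 + 0·-2 + -3·-3 = 0
  a_5 = -3·0 + 0·3 + -3·-2 = 6
  a_6 = -3·6 + 0·0 + -3·3 = -27
  a_7 = -3·-27 + 0·6 + -3·0 = 81
  a_8 = -3·81 + 0·-27 + -3·6 = -261
  a_9 = -3·-261 + 0·81 + -3·-27 = 864
  a_10 = -3·864 + 0·-261 + -3·81 = -2835

-3,0,-3 ; -2835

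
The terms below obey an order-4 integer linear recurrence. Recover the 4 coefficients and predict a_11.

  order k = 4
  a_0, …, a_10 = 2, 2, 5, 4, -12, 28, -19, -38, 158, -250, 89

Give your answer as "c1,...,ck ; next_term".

  a_4 = -2·4 + -2·5 + 2·2 + 1·2 = -12
  a_5 = -2·-12 + -2·4 + 2·5 + 1·2 = 28
  a_6 = -2·28 + -2·-12 + 2·4 + 1·5 = -19
  a_7 = -2·-19 + -2·28 + 2·-12 + 1·4 = -38
  a_8 = -2·-38 + -2·-19 + 2·28 + 1·-12 = 158
  a_9 = -2·158 + -2·-38 + 2·-19 + 1·28 = -250
  a_10 = -2·-250 + -2·158 + 2·-38 + 1·-19 = 89
  a_11 = -2·89 + -2·-250 + 2·158 + 1·-38 = 600

-2,-2,2,1 ; 600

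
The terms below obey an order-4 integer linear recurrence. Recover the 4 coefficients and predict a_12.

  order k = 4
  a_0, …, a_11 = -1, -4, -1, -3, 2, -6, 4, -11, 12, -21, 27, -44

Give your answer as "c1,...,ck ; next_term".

0,1,-1,1 ; 60

  a_4 = 0·-3 + 1·-1 + -1·-4 + 1·-1 = 2
  a_5 = 0·2 + 1·-3 + -1·-1 + 1·-4 = -6
  a_6 = 0·-6 + 1·2 + -1·-3 + 1·-1 = 4
  a_7 = 0·4 + 1·-6 + -1·2 + 1·-3 = -11
  a_8 = 0·-11 + 1·4 + -1·-6 + 1·2 = 12
  a_9 = 0·12 + 1·-11 + -1·4 + 1·-6 = -21
  a_10 = 0·-21 + 1·12 + -1·-11 + 1·4 = 27
  a_11 = 0·27 + 1·-21 + -1·12 + 1·-11 = -44
  a_12 = 0·-44 + 1·27 + -1·-21 + 1·12 = 60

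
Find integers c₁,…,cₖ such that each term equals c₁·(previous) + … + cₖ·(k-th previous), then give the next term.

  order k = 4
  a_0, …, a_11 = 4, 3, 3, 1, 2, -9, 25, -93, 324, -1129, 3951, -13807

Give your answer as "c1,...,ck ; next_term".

  a_4 = -2·1 + 4·3 + -4·3 + 1·4 = 2
  a_5 = -2·2 + 4·1 + -4·3 + 1·3 = -9
  a_6 = -2·-9 + 4·2 + -4·1 + 1·3 = 25
  a_7 = -2·25 + 4·-9 + -4·2 + 1·1 = -93
  a_8 = -2·-93 + 4·25 + -4·-9 + 1·2 = 324
  a_9 = -2·324 + 4·-93 + -4·25 + 1·-9 = -1129
  a_10 = -2·-1129 + 4·324 + -4·-93 + 1·25 = 3951
  a_11 = -2·3951 + 4·-1129 + -4·324 + 1·-93 = -13807
  a_12 = -2·-13807 + 4·3951 + -4·-1129 + 1·324 = 48258

-2,4,-4,1 ; 48258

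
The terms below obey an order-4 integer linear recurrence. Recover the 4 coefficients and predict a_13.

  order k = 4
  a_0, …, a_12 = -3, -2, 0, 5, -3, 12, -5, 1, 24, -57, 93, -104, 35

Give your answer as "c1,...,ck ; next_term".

  a_4 = -1·5 + 1·0 + 2·-2 + -2·-3 = -3
  a_5 = -1·-3 + 1·5 + 2·0 + -2·-2 = 12
  a_6 = -1·12 + 1·-3 + 2·5 + -2·0 = -5
  a_7 = -1·-5 + 1·12 + 2·-3 + -2·5 = 1
  a_8 = -1·1 + 1·-5 + 2·12 + -2·-3 = 24
  a_9 = -1·24 + 1·1 + 2·-5 + -2·12 = -57
  a_10 = -1·-57 + 1·24 + 2·1 + -2·-5 = 93
  a_11 = -1·93 + 1·-57 + 2·24 + -2·1 = -104
  a_12 = -1·-104 + 1·93 + 2·-57 + -2·24 = 35
  a_13 = -1·35 + 1·-104 + 2·93 + -2·-57 = 161

-1,1,2,-2 ; 161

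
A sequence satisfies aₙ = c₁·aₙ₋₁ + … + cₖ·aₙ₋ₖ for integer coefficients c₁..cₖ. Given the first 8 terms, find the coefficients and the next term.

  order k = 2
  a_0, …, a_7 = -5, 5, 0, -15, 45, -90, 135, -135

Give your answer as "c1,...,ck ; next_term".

  a_2 = -3·5 + -3·-5 = 0
  a_3 = -3·0 + -3·5 = -15
  a_4 = -3·-15 + -3·0 = 45
  a_5 = -3·45 + -3·-15 = -90
  a_6 = -3·-90 + -3·45 = 135
  a_7 = -3·135 + -3·-90 = -135
  a_8 = -3·-135 + -3·135 = 0

-3,-3 ; 0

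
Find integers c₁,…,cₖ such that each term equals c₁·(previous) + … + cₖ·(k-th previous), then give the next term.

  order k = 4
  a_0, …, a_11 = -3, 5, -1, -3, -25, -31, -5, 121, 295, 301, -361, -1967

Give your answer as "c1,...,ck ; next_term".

  a_4 = 2·-3 + -2·-1 + -3·5 + 2·-3 = -25
  a_5 = 2·-25 + -2·-3 + -3·-1 + 2·5 = -31
  a_6 = 2·-31 + -2·-25 + -3·-3 + 2·-1 = -5
  a_7 = 2·-5 + -2·-31 + -3·-25 + 2·-3 = 121
  a_8 = 2·121 + -2·-5 + -3·-31 + 2·-25 = 295
  a_9 = 2·295 + -2·121 + -3·-5 + 2·-31 = 301
  a_10 = 2·301 + -2·295 + -3·121 + 2·-5 = -361
  a_11 = 2·-361 + -2·301 + -3·295 + 2·121 = -1967
  a_12 = 2·-1967 + -2·-361 + -3·301 + 2·295 = -3525

2,-2,-3,2 ; -3525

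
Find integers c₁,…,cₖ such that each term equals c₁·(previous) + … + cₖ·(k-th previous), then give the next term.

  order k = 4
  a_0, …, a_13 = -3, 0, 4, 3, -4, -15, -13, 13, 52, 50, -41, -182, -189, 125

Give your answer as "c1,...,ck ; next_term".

1,-1,-2,1 ; 637

  a_4 = 1·3 + -1·4 + -2·0 + 1·-3 = -4
  a_5 = 1·-4 + -1·3 + -2·4 + 1·0 = -15
  a_6 = 1·-15 + -1·-4 + -2·3 + 1·4 = -13
  a_7 = 1·-13 + -1·-15 + -2·-4 + 1·3 = 13
  a_8 = 1·13 + -1·-13 + -2·-15 + 1·-4 = 52
  a_9 = 1·52 + -1·13 + -2·-13 + 1·-15 = 50
  a_10 = 1·50 + -1·52 + -2·13 + 1·-13 = -41
  a_11 = 1·-41 + -1·50 + -2·52 + 1·13 = -182
  a_12 = 1·-182 + -1·-41 + -2·50 + 1·52 = -189
  a_13 = 1·-189 + -1·-182 + -2·-41 + 1·50 = 125
  a_14 = 1·125 + -1·-189 + -2·-182 + 1·-41 = 637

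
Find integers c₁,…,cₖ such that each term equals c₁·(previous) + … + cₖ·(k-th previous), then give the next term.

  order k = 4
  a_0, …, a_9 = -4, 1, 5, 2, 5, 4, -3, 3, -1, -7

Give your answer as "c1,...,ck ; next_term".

0,0,1,-1 ; 6

  a_4 = 0·2 + 0·5 + 1·1 + -1·-4 = 5
  a_5 = 0·5 + 0·2 + 1·5 + -1·1 = 4
  a_6 = 0·4 + 0·5 + 1·2 + -1·5 = -3
  a_7 = 0·-3 + 0·4 + 1·5 + -1·2 = 3
  a_8 = 0·3 + 0·-3 + 1·4 + -1·5 = -1
  a_9 = 0·-1 + 0·3 + 1·-3 + -1·4 = -7
  a_10 = 0·-7 + 0·-1 + 1·3 + -1·-3 = 6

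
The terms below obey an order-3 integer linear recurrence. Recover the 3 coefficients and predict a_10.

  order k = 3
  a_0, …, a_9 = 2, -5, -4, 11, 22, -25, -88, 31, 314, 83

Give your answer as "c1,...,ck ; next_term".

  a_3 = 0·-4 + -3·-5 + -2·2 = 11
  a_4 = 0·11 + -3·-4 + -2·-5 = 22
  a_5 = 0·22 + -3·11 + -2·-4 = -25
  a_6 = 0·-25 + -3·22 + -2·11 = -88
  a_7 = 0·-88 + -3·-25 + -2·22 = 31
  a_8 = 0·31 + -3·-88 + -2·-25 = 314
  a_9 = 0·314 + -3·31 + -2·-88 = 83
  a_10 = 0·83 + -3·314 + -2·31 = -1004

0,-3,-2 ; -1004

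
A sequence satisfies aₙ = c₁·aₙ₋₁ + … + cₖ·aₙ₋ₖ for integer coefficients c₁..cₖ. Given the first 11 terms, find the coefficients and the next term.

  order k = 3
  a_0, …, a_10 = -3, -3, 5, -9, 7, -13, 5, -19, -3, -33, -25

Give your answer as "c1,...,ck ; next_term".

  a_3 = 0·5 + 2·-3 + 1·-3 = -9
  a_4 = 0·-9 + 2·5 + 1·-3 = 7
  a_5 = 0·7 + 2·-9 + 1·5 = -13
  a_6 = 0·-13 + 2·7 + 1·-9 = 5
  a_7 = 0·5 + 2·-13 + 1·7 = -19
  a_8 = 0·-19 + 2·5 + 1·-13 = -3
  a_9 = 0·-3 + 2·-19 + 1·5 = -33
  a_10 = 0·-33 + 2·-3 + 1·-19 = -25
  a_11 = 0·-25 + 2·-33 + 1·-3 = -69

0,2,1 ; -69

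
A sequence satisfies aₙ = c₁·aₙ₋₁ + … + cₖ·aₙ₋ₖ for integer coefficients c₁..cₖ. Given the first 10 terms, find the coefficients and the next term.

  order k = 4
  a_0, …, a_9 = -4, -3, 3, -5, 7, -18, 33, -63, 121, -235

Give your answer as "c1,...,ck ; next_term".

-1,1,-1,1 ; 452

  a_4 = -1·-5 + 1·3 + -1·-3 + 1·-4 = 7
  a_5 = -1·7 + 1·-5 + -1·3 + 1·-3 = -18
  a_6 = -1·-18 + 1·7 + -1·-5 + 1·3 = 33
  a_7 = -1·33 + 1·-18 + -1·7 + 1·-5 = -63
  a_8 = -1·-63 + 1·33 + -1·-18 + 1·7 = 121
  a_9 = -1·121 + 1·-63 + -1·33 + 1·-18 = -235
  a_10 = -1·-235 + 1·121 + -1·-63 + 1·33 = 452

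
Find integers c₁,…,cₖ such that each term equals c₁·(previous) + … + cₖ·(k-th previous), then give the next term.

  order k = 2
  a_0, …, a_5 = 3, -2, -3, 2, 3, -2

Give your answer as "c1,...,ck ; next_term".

0,-1 ; -3

  a_2 = 0·-2 + -1·3 = -3
  a_3 = 0·-3 + -1·-2 = 2
  a_4 = 0·2 + -1·-3 = 3
  a_5 = 0·3 + -1·2 = -2
  a_6 = 0·-2 + -1·3 = -3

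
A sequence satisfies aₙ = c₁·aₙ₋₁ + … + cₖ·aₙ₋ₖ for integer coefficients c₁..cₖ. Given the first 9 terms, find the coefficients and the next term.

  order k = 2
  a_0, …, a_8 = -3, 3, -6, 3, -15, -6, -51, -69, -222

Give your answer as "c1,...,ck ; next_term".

  a_2 = 1·3 + 3·-3 = -6
  a_3 = 1·-6 + 3·3 = 3
  a_4 = 1·3 + 3·-6 = -15
  a_5 = 1·-15 + 3·3 = -6
  a_6 = 1·-6 + 3·-15 = -51
  a_7 = 1·-51 + 3·-6 = -69
  a_8 = 1·-69 + 3·-51 = -222
  a_9 = 1·-222 + 3·-69 = -429

1,3 ; -429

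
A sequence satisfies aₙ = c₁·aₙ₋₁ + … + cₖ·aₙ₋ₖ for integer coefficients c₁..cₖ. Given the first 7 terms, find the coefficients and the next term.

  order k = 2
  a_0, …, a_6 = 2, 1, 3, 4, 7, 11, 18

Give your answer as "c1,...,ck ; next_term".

  a_2 = 1·1 + 1·2 = 3
  a_3 = 1·3 + 1·1 = 4
  a_4 = 1·4 + 1·3 = 7
  a_5 = 1·7 + 1·4 = 11
  a_6 = 1·11 + 1·7 = 18
  a_7 = 1·18 + 1·11 = 29

1,1 ; 29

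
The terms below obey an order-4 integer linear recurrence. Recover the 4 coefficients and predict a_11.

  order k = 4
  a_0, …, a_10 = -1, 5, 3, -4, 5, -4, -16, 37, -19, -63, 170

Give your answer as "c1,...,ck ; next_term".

  a_4 = -1·-4 + -2·3 + 1·5 + -2·-1 = 5
  a_5 = -1·5 + -2·-4 + 1·3 + -2·5 = -4
  a_6 = -1·-4 + -2·5 + 1·-4 + -2·3 = -16
  a_7 = -1·-16 + -2·-4 + 1·5 + -2·-4 = 37
  a_8 = -1·37 + -2·-16 + 1·-4 + -2·5 = -19
  a_9 = -1·-19 + -2·37 + 1·-16 + -2·-4 = -63
  a_10 = -1·-63 + -2·-19 + 1·37 + -2·-16 = 170
  a_11 = -1·170 + -2·-63 + 1·-19 + -2·37 = -137

-1,-2,1,-2 ; -137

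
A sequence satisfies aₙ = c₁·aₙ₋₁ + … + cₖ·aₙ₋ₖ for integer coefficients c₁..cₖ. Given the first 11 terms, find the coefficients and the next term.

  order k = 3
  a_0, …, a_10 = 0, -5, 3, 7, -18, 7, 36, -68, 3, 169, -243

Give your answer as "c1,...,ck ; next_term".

-1,-2,1 ; -92

  a_3 = -1·3 + -2·-5 + 1·0 = 7
  a_4 = -1·7 + -2·3 + 1·-5 = -18
  a_5 = -1·-18 + -2·7 + 1·3 = 7
  a_6 = -1·7 + -2·-18 + 1·7 = 36
  a_7 = -1·36 + -2·7 + 1·-18 = -68
  a_8 = -1·-68 + -2·36 + 1·7 = 3
  a_9 = -1·3 + -2·-68 + 1·36 = 169
  a_10 = -1·169 + -2·3 + 1·-68 = -243
  a_11 = -1·-243 + -2·169 + 1·3 = -92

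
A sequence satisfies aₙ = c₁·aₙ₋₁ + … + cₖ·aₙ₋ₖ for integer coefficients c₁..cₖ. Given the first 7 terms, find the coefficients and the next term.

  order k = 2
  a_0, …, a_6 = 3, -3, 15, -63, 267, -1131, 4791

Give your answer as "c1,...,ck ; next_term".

  a_2 = -4·-3 + 1·3 = 15
  a_3 = -4·15 + 1·-3 = -63
  a_4 = -4·-63 + 1·15 = 267
  a_5 = -4·267 + 1·-63 = -1131
  a_6 = -4·-1131 + 1·267 = 4791
  a_7 = -4·4791 + 1·-1131 = -20295

-4,1 ; -20295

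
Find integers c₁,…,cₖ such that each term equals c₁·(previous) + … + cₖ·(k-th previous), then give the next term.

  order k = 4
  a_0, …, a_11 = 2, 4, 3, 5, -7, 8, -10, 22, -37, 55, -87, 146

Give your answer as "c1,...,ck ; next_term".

  a_4 = -1·5 + 0·3 + -1·4 + 1·2 = -7
  a_5 = -1·-7 + 0·5 + -1·3 + 1·4 = 8
  a_6 = -1·8 + 0·-7 + -1·5 + 1·3 = -10
  a_7 = -1·-10 + 0·8 + -1·-7 + 1·5 = 22
  a_8 = -1·22 + 0·-10 + -1·8 + 1·-7 = -37
  a_9 = -1·-37 + 0·22 + -1·-10 + 1·8 = 55
  a_10 = -1·55 + 0·-37 + -1·22 + 1·-10 = -87
  a_11 = -1·-87 + 0·55 + -1·-37 + 1·22 = 146
  a_12 = -1·146 + 0·-87 + -1·55 + 1·-37 = -238

-1,0,-1,1 ; -238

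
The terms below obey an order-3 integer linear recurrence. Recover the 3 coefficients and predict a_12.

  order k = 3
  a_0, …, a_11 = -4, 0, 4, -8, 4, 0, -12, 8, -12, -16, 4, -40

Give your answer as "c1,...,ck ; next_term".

  a_3 = 0·4 + 1·0 + 2·-4 = -8
  a_4 = 0·-8 + 1·4 + 2·0 = 4
  a_5 = 0·4 + 1·-8 + 2·4 = 0
  a_6 = 0·0 + 1·4 + 2·-8 = -12
  a_7 = 0·-12 + 1·0 + 2·4 = 8
  a_8 = 0·8 + 1·-12 + 2·0 = -12
  a_9 = 0·-12 + 1·8 + 2·-12 = -16
  a_10 = 0·-16 + 1·-12 + 2·8 = 4
  a_11 = 0·4 + 1·-16 + 2·-12 = -40
  a_12 = 0·-40 + 1·4 + 2·-16 = -28

0,1,2 ; -28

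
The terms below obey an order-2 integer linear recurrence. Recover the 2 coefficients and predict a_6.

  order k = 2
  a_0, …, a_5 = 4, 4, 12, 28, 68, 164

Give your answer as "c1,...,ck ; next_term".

2,1 ; 396

  a_2 = 2·4 + 1·4 = 12
  a_3 = 2·12 + 1·4 = 28
  a_4 = 2·28 + 1·12 = 68
  a_5 = 2·68 + 1·28 = 164
  a_6 = 2·164 + 1·68 = 396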